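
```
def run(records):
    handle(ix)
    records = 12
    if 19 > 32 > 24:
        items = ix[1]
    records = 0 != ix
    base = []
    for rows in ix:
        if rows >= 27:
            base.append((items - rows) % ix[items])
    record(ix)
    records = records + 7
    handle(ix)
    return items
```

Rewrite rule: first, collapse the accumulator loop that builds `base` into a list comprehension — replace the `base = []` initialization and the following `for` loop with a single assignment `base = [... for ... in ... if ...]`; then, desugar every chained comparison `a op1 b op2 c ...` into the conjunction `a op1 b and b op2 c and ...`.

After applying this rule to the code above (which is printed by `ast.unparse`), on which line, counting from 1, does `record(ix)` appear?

Transformed code:
def run(records):
    handle(ix)
    records = 12
    if 19 > 32 and 32 > 24:
        items = ix[1]
    records = 0 != ix
    base = [(items - rows) % ix[items] for rows in ix if rows >= 27]
    record(ix)
    records = records + 7
    handle(ix)
    return items

8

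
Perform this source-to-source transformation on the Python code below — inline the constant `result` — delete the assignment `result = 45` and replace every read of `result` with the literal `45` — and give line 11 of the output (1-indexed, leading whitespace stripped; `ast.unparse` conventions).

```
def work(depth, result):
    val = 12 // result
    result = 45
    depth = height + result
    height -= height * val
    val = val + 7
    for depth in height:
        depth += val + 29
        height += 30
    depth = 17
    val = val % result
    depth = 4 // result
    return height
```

Transformed code:
def work(depth, result):
    val = 12 // 45
    depth = height + 45
    height -= height * val
    val = val + 7
    for depth in height:
        depth += val + 29
        height += 30
    depth = 17
    val = val % 45
    depth = 4 // 45
    return height

depth = 4 // 45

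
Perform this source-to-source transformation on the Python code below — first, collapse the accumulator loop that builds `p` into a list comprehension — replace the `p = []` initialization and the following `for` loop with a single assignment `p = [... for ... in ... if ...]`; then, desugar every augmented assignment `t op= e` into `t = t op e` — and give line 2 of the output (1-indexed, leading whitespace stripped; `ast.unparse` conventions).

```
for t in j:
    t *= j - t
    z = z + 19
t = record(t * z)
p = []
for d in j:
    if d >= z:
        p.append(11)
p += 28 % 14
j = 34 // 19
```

Transformed code:
for t in j:
    t = t * (j - t)
    z = z + 19
t = record(t * z)
p = [11 for d in j if d >= z]
p = p + 28 % 14
j = 34 // 19

t = t * (j - t)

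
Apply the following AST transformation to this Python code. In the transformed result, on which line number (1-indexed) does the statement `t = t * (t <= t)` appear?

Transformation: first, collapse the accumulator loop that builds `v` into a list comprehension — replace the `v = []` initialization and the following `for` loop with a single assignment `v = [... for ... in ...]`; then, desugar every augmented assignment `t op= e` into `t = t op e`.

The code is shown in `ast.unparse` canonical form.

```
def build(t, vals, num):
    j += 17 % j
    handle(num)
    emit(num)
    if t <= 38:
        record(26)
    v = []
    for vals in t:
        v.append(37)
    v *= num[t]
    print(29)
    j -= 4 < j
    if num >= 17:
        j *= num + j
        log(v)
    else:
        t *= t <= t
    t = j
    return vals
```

Transformed code:
def build(t, vals, num):
    j = j + 17 % j
    handle(num)
    emit(num)
    if t <= 38:
        record(26)
    v = [37 for vals in t]
    v = v * num[t]
    print(29)
    j = j - (4 < j)
    if num >= 17:
        j = j * (num + j)
        log(v)
    else:
        t = t * (t <= t)
    t = j
    return vals

15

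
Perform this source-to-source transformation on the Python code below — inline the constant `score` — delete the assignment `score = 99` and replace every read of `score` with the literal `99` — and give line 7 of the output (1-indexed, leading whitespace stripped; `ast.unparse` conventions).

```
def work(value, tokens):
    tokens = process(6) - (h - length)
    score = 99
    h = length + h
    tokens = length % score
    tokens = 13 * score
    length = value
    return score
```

return 99

Transformed code:
def work(value, tokens):
    tokens = process(6) - (h - length)
    h = length + h
    tokens = length % 99
    tokens = 13 * 99
    length = value
    return 99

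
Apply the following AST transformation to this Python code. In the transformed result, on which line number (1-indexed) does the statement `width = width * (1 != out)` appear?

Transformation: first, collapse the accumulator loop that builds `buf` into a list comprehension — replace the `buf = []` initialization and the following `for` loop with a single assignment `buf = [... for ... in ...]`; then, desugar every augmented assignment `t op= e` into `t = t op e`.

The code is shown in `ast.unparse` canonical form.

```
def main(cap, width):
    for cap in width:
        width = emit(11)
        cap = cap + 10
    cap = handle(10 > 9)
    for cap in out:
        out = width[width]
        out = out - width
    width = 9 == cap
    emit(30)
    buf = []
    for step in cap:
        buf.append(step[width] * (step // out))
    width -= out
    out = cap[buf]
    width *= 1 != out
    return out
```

Transformed code:
def main(cap, width):
    for cap in width:
        width = emit(11)
        cap = cap + 10
    cap = handle(10 > 9)
    for cap in out:
        out = width[width]
        out = out - width
    width = 9 == cap
    emit(30)
    buf = [step[width] * (step // out) for step in cap]
    width = width - out
    out = cap[buf]
    width = width * (1 != out)
    return out

14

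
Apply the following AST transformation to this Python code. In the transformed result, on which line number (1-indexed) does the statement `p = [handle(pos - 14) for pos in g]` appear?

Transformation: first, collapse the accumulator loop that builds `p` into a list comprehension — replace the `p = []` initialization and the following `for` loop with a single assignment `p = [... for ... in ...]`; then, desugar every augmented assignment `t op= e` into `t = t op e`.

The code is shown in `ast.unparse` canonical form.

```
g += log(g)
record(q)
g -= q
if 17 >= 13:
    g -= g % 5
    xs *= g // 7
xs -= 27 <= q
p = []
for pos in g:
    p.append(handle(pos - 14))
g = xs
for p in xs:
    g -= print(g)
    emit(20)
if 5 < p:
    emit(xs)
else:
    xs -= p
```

Transformed code:
g = g + log(g)
record(q)
g = g - q
if 17 >= 13:
    g = g - g % 5
    xs = xs * (g // 7)
xs = xs - (27 <= q)
p = [handle(pos - 14) for pos in g]
g = xs
for p in xs:
    g = g - print(g)
    emit(20)
if 5 < p:
    emit(xs)
else:
    xs = xs - p

8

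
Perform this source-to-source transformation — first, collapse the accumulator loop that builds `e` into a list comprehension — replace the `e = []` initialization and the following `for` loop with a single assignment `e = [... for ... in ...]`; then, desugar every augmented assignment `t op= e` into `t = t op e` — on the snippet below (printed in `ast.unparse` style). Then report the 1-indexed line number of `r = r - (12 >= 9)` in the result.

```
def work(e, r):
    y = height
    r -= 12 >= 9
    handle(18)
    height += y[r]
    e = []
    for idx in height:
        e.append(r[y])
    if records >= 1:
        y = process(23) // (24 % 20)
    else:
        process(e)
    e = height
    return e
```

3

Transformed code:
def work(e, r):
    y = height
    r = r - (12 >= 9)
    handle(18)
    height = height + y[r]
    e = [r[y] for idx in height]
    if records >= 1:
        y = process(23) // (24 % 20)
    else:
        process(e)
    e = height
    return e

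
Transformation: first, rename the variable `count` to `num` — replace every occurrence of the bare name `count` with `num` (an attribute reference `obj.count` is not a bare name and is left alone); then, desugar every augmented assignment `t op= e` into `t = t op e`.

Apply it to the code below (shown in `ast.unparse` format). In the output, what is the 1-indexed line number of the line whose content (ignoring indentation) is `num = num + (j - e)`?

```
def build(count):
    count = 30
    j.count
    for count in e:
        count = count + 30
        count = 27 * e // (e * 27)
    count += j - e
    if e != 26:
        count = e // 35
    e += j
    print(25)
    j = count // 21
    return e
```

7

Transformed code:
def build(num):
    num = 30
    j.count
    for num in e:
        num = num + 30
        num = 27 * e // (e * 27)
    num = num + (j - e)
    if e != 26:
        num = e // 35
    e = e + j
    print(25)
    j = num // 21
    return e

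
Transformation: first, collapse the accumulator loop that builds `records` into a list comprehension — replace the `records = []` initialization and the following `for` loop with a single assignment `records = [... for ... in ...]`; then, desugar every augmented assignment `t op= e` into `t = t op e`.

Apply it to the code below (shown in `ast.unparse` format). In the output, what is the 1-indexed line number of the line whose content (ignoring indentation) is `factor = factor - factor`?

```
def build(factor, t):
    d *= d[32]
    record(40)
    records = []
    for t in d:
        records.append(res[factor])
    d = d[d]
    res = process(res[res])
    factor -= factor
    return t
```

Transformed code:
def build(factor, t):
    d = d * d[32]
    record(40)
    records = [res[factor] for t in d]
    d = d[d]
    res = process(res[res])
    factor = factor - factor
    return t

7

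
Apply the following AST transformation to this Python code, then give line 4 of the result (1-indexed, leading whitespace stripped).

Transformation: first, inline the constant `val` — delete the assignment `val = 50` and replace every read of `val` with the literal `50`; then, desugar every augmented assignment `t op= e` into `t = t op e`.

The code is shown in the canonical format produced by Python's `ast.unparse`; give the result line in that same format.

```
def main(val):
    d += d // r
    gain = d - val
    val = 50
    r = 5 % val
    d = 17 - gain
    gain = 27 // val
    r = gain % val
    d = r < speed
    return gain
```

r = 5 % 50

Transformed code:
def main(val):
    d = d + d // r
    gain = d - 50
    r = 5 % 50
    d = 17 - gain
    gain = 27 // 50
    r = gain % 50
    d = r < speed
    return gain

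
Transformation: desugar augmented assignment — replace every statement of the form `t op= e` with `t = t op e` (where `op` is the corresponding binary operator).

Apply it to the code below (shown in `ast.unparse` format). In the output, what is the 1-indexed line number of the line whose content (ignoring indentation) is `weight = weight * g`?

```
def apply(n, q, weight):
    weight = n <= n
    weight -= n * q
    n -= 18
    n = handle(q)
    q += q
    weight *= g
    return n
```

7

Transformed code:
def apply(n, q, weight):
    weight = n <= n
    weight = weight - n * q
    n = n - 18
    n = handle(q)
    q = q + q
    weight = weight * g
    return n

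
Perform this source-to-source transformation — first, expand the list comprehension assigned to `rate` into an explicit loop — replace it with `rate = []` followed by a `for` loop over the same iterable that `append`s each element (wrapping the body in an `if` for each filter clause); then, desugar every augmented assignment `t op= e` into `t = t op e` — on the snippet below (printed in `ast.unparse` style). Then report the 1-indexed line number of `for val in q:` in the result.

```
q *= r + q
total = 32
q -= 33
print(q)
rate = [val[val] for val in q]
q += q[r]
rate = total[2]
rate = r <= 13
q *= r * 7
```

Transformed code:
q = q * (r + q)
total = 32
q = q - 33
print(q)
rate = []
for val in q:
    rate.append(val[val])
q = q + q[r]
rate = total[2]
rate = r <= 13
q = q * (r * 7)

6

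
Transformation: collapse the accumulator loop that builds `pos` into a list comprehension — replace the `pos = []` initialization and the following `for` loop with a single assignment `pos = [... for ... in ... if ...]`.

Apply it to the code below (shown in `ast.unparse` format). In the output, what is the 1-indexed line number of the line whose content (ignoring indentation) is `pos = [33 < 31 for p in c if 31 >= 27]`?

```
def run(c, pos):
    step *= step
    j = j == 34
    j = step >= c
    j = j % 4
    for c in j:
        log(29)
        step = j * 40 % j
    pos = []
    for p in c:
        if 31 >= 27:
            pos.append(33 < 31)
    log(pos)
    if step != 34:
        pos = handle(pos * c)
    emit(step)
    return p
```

Transformed code:
def run(c, pos):
    step *= step
    j = j == 34
    j = step >= c
    j = j % 4
    for c in j:
        log(29)
        step = j * 40 % j
    pos = [33 < 31 for p in c if 31 >= 27]
    log(pos)
    if step != 34:
        pos = handle(pos * c)
    emit(step)
    return p

9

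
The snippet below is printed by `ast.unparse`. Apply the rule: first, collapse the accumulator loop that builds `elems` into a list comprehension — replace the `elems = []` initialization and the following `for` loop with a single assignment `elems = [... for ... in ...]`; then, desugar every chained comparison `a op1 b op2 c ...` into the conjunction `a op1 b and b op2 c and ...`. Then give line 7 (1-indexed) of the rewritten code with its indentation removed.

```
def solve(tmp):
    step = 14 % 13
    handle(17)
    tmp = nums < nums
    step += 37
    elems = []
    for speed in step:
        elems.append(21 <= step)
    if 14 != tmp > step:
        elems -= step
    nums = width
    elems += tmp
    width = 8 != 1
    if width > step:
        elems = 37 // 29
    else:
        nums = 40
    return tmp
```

if 14 != tmp and tmp > step:

Transformed code:
def solve(tmp):
    step = 14 % 13
    handle(17)
    tmp = nums < nums
    step += 37
    elems = [21 <= step for speed in step]
    if 14 != tmp and tmp > step:
        elems -= step
    nums = width
    elems += tmp
    width = 8 != 1
    if width > step:
        elems = 37 // 29
    else:
        nums = 40
    return tmp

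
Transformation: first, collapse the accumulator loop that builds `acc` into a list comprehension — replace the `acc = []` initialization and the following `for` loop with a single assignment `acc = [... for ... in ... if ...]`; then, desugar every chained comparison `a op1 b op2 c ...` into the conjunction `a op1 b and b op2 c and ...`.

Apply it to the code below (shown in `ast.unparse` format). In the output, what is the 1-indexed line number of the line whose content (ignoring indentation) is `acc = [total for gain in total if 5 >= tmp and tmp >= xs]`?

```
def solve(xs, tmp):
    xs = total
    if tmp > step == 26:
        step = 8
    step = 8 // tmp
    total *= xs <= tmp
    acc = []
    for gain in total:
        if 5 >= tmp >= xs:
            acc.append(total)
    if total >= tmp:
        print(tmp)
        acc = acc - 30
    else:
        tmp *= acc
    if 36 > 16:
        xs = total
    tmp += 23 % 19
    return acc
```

7

Transformed code:
def solve(xs, tmp):
    xs = total
    if tmp > step and step == 26:
        step = 8
    step = 8 // tmp
    total *= xs <= tmp
    acc = [total for gain in total if 5 >= tmp and tmp >= xs]
    if total >= tmp:
        print(tmp)
        acc = acc - 30
    else:
        tmp *= acc
    if 36 > 16:
        xs = total
    tmp += 23 % 19
    return acc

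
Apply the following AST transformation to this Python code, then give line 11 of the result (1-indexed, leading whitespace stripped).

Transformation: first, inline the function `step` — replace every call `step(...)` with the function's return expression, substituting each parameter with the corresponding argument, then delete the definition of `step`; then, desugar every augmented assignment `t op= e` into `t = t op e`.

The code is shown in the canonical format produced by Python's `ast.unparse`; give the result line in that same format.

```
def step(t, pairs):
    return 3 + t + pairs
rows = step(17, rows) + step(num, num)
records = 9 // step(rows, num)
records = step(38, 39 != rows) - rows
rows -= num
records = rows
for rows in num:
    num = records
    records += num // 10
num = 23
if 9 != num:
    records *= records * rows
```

records = records * (records * rows)

Transformed code:
rows = 3 + 17 + rows + (3 + num + num)
records = 9 // (3 + rows + num)
records = 3 + 38 + (39 != rows) - rows
rows = rows - num
records = rows
for rows in num:
    num = records
    records = records + num // 10
num = 23
if 9 != num:
    records = records * (records * rows)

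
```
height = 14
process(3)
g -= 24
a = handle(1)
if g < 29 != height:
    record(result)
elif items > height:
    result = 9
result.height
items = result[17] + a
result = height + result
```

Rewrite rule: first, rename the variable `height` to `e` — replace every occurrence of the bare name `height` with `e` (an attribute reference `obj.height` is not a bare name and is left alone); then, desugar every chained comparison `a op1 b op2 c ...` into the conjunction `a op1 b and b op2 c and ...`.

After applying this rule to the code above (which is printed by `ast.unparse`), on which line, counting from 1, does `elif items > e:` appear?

7

Transformed code:
e = 14
process(3)
g -= 24
a = handle(1)
if g < 29 and 29 != e:
    record(result)
elif items > e:
    result = 9
result.height
items = result[17] + a
result = e + result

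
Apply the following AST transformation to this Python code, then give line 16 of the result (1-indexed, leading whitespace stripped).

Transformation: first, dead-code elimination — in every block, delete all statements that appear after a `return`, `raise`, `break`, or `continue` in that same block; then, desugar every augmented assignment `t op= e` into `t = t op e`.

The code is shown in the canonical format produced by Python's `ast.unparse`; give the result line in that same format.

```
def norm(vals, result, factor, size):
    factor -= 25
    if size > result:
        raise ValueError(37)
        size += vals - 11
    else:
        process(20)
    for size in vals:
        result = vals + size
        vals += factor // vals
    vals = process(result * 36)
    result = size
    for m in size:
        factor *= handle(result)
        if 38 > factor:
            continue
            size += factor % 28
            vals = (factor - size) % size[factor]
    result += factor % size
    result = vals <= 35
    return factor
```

result = result + factor % size

Transformed code:
def norm(vals, result, factor, size):
    factor = factor - 25
    if size > result:
        raise ValueError(37)
    else:
        process(20)
    for size in vals:
        result = vals + size
        vals = vals + factor // vals
    vals = process(result * 36)
    result = size
    for m in size:
        factor = factor * handle(result)
        if 38 > factor:
            continue
    result = result + factor % size
    result = vals <= 35
    return factor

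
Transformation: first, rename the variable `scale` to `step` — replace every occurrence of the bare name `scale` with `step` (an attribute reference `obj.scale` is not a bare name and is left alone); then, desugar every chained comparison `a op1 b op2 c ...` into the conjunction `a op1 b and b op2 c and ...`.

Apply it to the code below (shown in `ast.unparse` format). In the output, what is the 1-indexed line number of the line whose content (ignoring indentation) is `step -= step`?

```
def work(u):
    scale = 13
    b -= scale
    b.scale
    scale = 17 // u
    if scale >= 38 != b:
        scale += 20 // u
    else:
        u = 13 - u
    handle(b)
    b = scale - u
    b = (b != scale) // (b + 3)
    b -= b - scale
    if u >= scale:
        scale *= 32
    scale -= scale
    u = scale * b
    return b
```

16

Transformed code:
def work(u):
    step = 13
    b -= step
    b.scale
    step = 17 // u
    if step >= 38 and 38 != b:
        step += 20 // u
    else:
        u = 13 - u
    handle(b)
    b = step - u
    b = (b != step) // (b + 3)
    b -= b - step
    if u >= step:
        step *= 32
    step -= step
    u = step * b
    return b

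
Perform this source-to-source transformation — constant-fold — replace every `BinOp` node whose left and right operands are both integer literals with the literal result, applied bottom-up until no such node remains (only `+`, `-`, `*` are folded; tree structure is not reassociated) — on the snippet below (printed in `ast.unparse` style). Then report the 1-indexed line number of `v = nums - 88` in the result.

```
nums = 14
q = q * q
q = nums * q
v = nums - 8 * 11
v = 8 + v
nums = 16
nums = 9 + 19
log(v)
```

4

Transformed code:
nums = 14
q = q * q
q = nums * q
v = nums - 88
v = 8 + v
nums = 16
nums = 28
log(v)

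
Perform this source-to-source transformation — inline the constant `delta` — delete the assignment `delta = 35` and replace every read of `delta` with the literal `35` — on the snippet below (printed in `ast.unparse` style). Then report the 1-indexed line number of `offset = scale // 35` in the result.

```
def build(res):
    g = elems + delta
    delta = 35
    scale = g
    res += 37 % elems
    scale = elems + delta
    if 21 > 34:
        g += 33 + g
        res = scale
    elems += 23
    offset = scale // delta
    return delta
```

Transformed code:
def build(res):
    g = elems + 35
    scale = g
    res += 37 % elems
    scale = elems + 35
    if 21 > 34:
        g += 33 + g
        res = scale
    elems += 23
    offset = scale // 35
    return 35

10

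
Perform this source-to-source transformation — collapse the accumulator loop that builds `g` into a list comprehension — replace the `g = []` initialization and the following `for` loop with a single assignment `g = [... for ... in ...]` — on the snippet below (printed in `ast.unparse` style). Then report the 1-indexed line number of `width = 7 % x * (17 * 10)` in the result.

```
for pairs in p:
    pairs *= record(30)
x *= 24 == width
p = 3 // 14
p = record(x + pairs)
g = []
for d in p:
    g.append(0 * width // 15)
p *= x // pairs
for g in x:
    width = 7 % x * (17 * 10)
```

Transformed code:
for pairs in p:
    pairs *= record(30)
x *= 24 == width
p = 3 // 14
p = record(x + pairs)
g = [0 * width // 15 for d in p]
p *= x // pairs
for g in x:
    width = 7 % x * (17 * 10)

9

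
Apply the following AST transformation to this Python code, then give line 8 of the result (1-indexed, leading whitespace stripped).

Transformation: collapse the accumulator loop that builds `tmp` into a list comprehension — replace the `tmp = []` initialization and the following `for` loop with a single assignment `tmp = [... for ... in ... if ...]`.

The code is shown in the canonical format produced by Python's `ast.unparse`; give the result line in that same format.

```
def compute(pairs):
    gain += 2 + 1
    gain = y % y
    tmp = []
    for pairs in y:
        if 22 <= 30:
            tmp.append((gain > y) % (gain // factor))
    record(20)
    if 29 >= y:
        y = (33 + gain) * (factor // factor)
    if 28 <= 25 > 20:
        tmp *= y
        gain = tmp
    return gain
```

if 28 <= 25 > 20:

Transformed code:
def compute(pairs):
    gain += 2 + 1
    gain = y % y
    tmp = [(gain > y) % (gain // factor) for pairs in y if 22 <= 30]
    record(20)
    if 29 >= y:
        y = (33 + gain) * (factor // factor)
    if 28 <= 25 > 20:
        tmp *= y
        gain = tmp
    return gain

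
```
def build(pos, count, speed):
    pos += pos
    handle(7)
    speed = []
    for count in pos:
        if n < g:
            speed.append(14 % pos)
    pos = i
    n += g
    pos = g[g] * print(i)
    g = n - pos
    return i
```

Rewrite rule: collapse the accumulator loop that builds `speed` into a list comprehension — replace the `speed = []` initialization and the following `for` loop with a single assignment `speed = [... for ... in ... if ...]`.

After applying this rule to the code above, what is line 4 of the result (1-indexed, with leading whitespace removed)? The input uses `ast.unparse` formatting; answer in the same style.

speed = [14 % pos for count in pos if n < g]

Transformed code:
def build(pos, count, speed):
    pos += pos
    handle(7)
    speed = [14 % pos for count in pos if n < g]
    pos = i
    n += g
    pos = g[g] * print(i)
    g = n - pos
    return i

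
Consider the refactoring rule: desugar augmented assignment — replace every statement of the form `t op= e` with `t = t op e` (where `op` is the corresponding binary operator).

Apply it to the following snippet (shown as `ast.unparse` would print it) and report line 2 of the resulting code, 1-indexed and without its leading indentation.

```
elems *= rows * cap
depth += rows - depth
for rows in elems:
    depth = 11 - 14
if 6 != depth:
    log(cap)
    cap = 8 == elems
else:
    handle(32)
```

depth = depth + (rows - depth)

Transformed code:
elems = elems * (rows * cap)
depth = depth + (rows - depth)
for rows in elems:
    depth = 11 - 14
if 6 != depth:
    log(cap)
    cap = 8 == elems
else:
    handle(32)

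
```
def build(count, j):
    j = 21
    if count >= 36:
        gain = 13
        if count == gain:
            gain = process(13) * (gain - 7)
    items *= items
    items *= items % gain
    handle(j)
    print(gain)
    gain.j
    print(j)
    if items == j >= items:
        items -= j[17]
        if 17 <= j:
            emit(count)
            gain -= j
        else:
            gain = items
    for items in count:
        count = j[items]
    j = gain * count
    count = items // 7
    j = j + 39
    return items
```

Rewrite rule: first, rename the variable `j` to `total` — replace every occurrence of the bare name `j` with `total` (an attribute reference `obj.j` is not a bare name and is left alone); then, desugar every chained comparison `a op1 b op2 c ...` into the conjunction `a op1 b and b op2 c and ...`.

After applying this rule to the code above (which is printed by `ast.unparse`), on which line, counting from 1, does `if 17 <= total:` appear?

Transformed code:
def build(count, total):
    total = 21
    if count >= 36:
        gain = 13
        if count == gain:
            gain = process(13) * (gain - 7)
    items *= items
    items *= items % gain
    handle(total)
    print(gain)
    gain.j
    print(total)
    if items == total and total >= items:
        items -= total[17]
        if 17 <= total:
            emit(count)
            gain -= total
        else:
            gain = items
    for items in count:
        count = total[items]
    total = gain * count
    count = items // 7
    total = total + 39
    return items

15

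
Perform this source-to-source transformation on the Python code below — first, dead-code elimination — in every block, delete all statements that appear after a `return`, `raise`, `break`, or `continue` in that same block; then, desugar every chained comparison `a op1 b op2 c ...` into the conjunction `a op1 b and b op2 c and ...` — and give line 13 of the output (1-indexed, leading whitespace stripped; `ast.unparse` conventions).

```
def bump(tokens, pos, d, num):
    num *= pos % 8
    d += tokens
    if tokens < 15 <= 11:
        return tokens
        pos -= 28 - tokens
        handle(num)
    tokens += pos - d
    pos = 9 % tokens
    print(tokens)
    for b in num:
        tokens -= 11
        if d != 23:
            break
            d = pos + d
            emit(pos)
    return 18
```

return 18

Transformed code:
def bump(tokens, pos, d, num):
    num *= pos % 8
    d += tokens
    if tokens < 15 and 15 <= 11:
        return tokens
    tokens += pos - d
    pos = 9 % tokens
    print(tokens)
    for b in num:
        tokens -= 11
        if d != 23:
            break
    return 18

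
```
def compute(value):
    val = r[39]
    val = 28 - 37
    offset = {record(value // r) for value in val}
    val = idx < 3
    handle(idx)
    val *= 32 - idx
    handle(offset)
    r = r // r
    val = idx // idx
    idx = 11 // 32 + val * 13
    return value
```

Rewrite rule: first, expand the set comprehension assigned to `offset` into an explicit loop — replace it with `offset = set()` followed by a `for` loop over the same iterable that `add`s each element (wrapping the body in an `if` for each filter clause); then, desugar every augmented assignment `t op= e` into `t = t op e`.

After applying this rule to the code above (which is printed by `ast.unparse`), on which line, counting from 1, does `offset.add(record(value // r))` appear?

6

Transformed code:
def compute(value):
    val = r[39]
    val = 28 - 37
    offset = set()
    for value in val:
        offset.add(record(value // r))
    val = idx < 3
    handle(idx)
    val = val * (32 - idx)
    handle(offset)
    r = r // r
    val = idx // idx
    idx = 11 // 32 + val * 13
    return value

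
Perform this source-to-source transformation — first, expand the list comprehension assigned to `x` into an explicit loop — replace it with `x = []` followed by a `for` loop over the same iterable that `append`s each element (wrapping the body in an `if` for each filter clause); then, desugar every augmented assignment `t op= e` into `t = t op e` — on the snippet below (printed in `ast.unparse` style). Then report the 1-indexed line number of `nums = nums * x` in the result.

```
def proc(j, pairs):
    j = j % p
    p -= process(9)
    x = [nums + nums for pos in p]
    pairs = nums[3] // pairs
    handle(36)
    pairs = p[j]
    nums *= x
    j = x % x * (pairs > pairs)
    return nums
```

Transformed code:
def proc(j, pairs):
    j = j % p
    p = p - process(9)
    x = []
    for pos in p:
        x.append(nums + nums)
    pairs = nums[3] // pairs
    handle(36)
    pairs = p[j]
    nums = nums * x
    j = x % x * (pairs > pairs)
    return nums

10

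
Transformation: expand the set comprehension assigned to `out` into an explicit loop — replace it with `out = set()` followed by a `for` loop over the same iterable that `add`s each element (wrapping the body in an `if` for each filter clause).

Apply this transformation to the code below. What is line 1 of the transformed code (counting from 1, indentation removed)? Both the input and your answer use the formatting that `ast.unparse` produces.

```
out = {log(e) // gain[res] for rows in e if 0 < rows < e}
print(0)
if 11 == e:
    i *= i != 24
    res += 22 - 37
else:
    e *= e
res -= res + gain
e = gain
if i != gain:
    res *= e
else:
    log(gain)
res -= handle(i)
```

out = set()

Transformed code:
out = set()
for rows in e:
    if 0 < rows < e:
        out.add(log(e) // gain[res])
print(0)
if 11 == e:
    i *= i != 24
    res += 22 - 37
else:
    e *= e
res -= res + gain
e = gain
if i != gain:
    res *= e
else:
    log(gain)
res -= handle(i)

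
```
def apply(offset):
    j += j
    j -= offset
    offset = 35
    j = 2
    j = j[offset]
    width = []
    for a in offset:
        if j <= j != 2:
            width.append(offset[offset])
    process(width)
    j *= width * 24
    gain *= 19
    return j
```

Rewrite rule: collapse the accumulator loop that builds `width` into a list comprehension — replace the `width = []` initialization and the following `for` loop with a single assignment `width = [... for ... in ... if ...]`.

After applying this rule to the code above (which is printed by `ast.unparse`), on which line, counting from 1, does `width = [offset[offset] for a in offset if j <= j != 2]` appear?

Transformed code:
def apply(offset):
    j += j
    j -= offset
    offset = 35
    j = 2
    j = j[offset]
    width = [offset[offset] for a in offset if j <= j != 2]
    process(width)
    j *= width * 24
    gain *= 19
    return j

7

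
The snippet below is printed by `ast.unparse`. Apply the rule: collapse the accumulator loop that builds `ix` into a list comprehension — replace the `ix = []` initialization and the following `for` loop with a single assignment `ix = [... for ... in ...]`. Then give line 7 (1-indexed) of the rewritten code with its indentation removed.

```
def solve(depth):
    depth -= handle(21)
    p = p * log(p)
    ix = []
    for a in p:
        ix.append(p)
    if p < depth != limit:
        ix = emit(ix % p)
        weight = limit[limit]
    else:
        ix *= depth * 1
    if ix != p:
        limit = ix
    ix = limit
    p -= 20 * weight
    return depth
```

weight = limit[limit]

Transformed code:
def solve(depth):
    depth -= handle(21)
    p = p * log(p)
    ix = [p for a in p]
    if p < depth != limit:
        ix = emit(ix % p)
        weight = limit[limit]
    else:
        ix *= depth * 1
    if ix != p:
        limit = ix
    ix = limit
    p -= 20 * weight
    return depth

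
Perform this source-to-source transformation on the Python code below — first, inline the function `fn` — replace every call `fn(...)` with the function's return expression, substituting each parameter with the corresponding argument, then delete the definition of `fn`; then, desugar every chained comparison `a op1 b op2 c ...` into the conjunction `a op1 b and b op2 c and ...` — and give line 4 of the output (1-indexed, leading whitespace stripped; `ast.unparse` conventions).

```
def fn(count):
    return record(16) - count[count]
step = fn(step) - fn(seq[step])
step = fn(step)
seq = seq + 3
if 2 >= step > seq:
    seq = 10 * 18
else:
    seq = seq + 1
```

Transformed code:
step = record(16) - step[step] - (record(16) - seq[step][seq[step]])
step = record(16) - step[step]
seq = seq + 3
if 2 >= step and step > seq:
    seq = 10 * 18
else:
    seq = seq + 1

if 2 >= step and step > seq:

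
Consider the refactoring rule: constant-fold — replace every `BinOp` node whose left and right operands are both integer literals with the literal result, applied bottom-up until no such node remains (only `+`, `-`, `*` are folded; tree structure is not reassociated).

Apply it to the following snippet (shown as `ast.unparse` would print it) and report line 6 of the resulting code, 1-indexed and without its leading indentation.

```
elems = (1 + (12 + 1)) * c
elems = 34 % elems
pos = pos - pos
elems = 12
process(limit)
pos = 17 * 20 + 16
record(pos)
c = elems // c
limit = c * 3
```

Transformed code:
elems = 14 * c
elems = 34 % elems
pos = pos - pos
elems = 12
process(limit)
pos = 356
record(pos)
c = elems // c
limit = c * 3

pos = 356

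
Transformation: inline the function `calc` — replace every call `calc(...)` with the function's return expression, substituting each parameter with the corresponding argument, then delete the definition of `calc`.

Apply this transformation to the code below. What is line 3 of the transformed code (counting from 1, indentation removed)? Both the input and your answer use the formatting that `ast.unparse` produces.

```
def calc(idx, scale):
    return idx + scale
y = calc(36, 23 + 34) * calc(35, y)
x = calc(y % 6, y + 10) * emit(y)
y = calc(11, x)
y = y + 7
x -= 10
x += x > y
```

Transformed code:
y = (36 + (23 + 34)) * (35 + y)
x = (y % 6 + (y + 10)) * emit(y)
y = 11 + x
y = y + 7
x -= 10
x += x > y

y = 11 + x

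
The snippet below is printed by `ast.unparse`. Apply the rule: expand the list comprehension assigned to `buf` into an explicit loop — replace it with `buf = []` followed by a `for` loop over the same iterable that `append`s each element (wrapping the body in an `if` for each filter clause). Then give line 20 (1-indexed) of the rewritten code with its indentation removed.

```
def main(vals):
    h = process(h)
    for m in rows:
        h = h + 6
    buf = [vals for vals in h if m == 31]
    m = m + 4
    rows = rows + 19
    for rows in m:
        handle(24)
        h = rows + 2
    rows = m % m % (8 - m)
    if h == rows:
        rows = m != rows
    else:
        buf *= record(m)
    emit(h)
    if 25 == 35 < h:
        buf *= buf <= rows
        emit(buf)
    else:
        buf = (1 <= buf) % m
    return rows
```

Transformed code:
def main(vals):
    h = process(h)
    for m in rows:
        h = h + 6
    buf = []
    for vals in h:
        if m == 31:
            buf.append(vals)
    m = m + 4
    rows = rows + 19
    for rows in m:
        handle(24)
        h = rows + 2
    rows = m % m % (8 - m)
    if h == rows:
        rows = m != rows
    else:
        buf *= record(m)
    emit(h)
    if 25 == 35 < h:
        buf *= buf <= rows
        emit(buf)
    else:
        buf = (1 <= buf) % m
    return rows

if 25 == 35 < h:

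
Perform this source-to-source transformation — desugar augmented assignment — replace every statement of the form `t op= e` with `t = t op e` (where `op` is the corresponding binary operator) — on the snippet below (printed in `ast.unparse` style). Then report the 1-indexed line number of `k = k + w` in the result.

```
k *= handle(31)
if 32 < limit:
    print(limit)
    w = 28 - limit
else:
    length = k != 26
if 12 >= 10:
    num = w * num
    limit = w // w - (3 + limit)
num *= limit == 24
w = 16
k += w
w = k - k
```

12

Transformed code:
k = k * handle(31)
if 32 < limit:
    print(limit)
    w = 28 - limit
else:
    length = k != 26
if 12 >= 10:
    num = w * num
    limit = w // w - (3 + limit)
num = num * (limit == 24)
w = 16
k = k + w
w = k - k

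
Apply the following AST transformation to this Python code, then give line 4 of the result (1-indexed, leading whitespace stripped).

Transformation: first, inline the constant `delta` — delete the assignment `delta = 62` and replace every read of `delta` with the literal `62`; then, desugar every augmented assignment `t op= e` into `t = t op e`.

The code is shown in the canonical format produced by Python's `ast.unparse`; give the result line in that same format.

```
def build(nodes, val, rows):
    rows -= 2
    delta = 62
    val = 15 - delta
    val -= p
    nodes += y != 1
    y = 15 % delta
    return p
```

Transformed code:
def build(nodes, val, rows):
    rows = rows - 2
    val = 15 - 62
    val = val - p
    nodes = nodes + (y != 1)
    y = 15 % 62
    return p

val = val - p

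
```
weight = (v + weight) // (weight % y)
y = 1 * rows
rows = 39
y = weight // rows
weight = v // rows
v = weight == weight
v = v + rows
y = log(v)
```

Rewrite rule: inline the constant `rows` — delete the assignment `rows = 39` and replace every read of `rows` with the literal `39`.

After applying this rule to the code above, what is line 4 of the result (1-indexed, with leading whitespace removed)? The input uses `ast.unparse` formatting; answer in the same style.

weight = v // 39

Transformed code:
weight = (v + weight) // (weight % y)
y = 1 * 39
y = weight // 39
weight = v // 39
v = weight == weight
v = v + 39
y = log(v)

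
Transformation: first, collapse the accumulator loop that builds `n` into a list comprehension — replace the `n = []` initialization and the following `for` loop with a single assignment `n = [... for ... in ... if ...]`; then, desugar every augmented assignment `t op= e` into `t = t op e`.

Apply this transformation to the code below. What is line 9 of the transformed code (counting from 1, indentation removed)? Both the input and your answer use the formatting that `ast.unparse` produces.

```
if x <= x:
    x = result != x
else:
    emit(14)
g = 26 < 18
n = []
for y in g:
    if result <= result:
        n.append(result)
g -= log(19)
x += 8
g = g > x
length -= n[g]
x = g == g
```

g = g > x

Transformed code:
if x <= x:
    x = result != x
else:
    emit(14)
g = 26 < 18
n = [result for y in g if result <= result]
g = g - log(19)
x = x + 8
g = g > x
length = length - n[g]
x = g == g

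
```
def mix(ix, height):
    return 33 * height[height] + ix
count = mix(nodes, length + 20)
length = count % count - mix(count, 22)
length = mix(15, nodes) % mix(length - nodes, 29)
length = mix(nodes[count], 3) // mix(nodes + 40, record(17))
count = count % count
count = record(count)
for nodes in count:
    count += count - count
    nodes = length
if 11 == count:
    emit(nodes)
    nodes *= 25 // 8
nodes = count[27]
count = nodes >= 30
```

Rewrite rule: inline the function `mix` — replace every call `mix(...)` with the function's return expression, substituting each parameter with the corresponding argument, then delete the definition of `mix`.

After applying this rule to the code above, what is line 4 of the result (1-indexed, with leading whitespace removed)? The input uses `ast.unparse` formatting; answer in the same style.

Transformed code:
count = 33 * (length + 20)[length + 20] + nodes
length = count % count - (33 * 22[22] + count)
length = (33 * nodes[nodes] + 15) % (33 * 29[29] + (length - nodes))
length = (33 * 3[3] + nodes[count]) // (33 * record(17)[record(17)] + (nodes + 40))
count = count % count
count = record(count)
for nodes in count:
    count += count - count
    nodes = length
if 11 == count:
    emit(nodes)
    nodes *= 25 // 8
nodes = count[27]
count = nodes >= 30

length = (33 * 3[3] + nodes[count]) // (33 * record(17)[record(17)] + (nodes + 40))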